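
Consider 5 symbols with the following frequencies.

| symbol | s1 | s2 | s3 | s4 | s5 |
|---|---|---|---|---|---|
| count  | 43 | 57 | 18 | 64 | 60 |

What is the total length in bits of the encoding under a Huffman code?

545

Build the Huffman tree bottom-up:
merge s3(18) and s1(43): 61
merge s2(57) and s5(60): 117
merge 61 and s4(64): 125
merge 117 and 125: 242
Each symbol's bit-cost is frequency × depth; summing gives 545 bits (equivalently 61 + 117 + 125 + 242).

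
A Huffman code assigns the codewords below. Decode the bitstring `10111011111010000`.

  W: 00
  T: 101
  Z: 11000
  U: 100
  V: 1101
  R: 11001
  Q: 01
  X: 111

TVXTWW

Read left to right; each codeword is recognised as soon as it completes (prefix code):
  101→T | 1101→V | 111→X | 101→T | 00→W | 00→W
Decoded message: TVXTWW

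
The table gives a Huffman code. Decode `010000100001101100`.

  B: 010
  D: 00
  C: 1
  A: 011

BDBDAAD

Read left to right; each codeword is recognised as soon as it completes (prefix code):
  010→B | 00→D | 010→B | 00→D | 011→A | 011→A | 00→D
Decoded message: BDBDAAD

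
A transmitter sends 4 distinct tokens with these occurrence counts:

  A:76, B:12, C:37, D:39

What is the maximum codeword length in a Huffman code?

Merge the two lowest-weight nodes at each step:
B(12) + C(37) → 49
D(39) + 49 → 88
A(76) + 88 → 164
The rarest symbols sit at the bottom; the longest codeword is 3 bits.

3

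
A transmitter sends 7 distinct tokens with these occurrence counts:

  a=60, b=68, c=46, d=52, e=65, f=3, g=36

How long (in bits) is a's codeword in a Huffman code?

3

Repeatedly merge the two smallest:
combine f(3), g(36) → 39
combine 39, c(46) → 85
combine d(52), a(60) → 112
combine e(65), b(68) → 133
combine 85, 112 → 197
combine 133, 197 → 330
a's leaf is at depth 3, giving a 3-bit codeword.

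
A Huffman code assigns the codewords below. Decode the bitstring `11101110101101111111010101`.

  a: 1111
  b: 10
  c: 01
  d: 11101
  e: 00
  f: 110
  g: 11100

Read left to right; each codeword is recognised as soon as it completes (prefix code):
  11101→d | 110→f | 10→b | 110→f | 1111→a | 11101→d | 01→c | 01→c
Decoded message: dfbfadcc

dfbfadcc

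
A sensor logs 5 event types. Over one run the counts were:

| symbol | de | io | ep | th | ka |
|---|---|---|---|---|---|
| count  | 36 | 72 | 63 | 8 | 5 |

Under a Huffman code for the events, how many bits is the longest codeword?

Merge the two lowest-weight nodes at each step:
ka(5) + th(8) → 13
13 + de(36) → 49
49 + ep(63) → 112
io(72) + 112 → 184
The rarest symbols sit at the bottom; the longest codeword is 4 bits.

4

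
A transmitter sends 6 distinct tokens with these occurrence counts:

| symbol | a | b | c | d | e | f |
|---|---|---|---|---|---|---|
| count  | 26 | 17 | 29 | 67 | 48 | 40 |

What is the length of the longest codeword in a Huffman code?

Merge the two lowest-weight nodes at each step:
merge b(17) and a(26): 43
merge c(29) and f(40): 69
merge 43 and e(48): 91
merge d(67) and 69: 136
merge 91 and 136: 227
The rarest symbols sit at the bottom; the longest codeword is 3 bits.

3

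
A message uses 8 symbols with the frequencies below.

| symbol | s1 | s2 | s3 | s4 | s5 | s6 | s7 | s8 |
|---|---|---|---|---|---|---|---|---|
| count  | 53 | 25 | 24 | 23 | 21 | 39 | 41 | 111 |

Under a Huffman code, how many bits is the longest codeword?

4

Merge the two lowest-weight nodes at each step:
s5(21) + s4(23) → 44
s3(24) + s2(25) → 49
s6(39) + s7(41) → 80
44 + 49 → 93
s1(53) + 80 → 133
93 + s8(111) → 204
133 + 204 → 337
The first pair merged (s5, s4) ends up deepest, at depth 4.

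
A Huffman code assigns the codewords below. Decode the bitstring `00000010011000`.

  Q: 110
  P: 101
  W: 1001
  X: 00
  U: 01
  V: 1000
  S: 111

XXXWV

Read left to right; each codeword is recognised as soon as it completes (prefix code):
  00→X | 00→X | 00→X | 1001→W | 1000→V
Decoded message: XXXWV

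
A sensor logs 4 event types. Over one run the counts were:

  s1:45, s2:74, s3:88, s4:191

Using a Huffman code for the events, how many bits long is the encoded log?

Merge the two smallest weights repeatedly:
merge s1(45) and s2(74): 119
merge s3(88) and 119: 207
merge s4(191) and 207: 398
Total encoded bits = sum of merged weights = 119 + 207 + 398 = 724.

724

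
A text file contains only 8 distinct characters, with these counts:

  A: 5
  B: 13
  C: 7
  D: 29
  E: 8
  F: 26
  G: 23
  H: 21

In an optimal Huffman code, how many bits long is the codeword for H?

Huffman merges, smallest pair first:
A(5) + C(7) → 12
E(8) + 12 → 20
B(13) + 20 → 33
H(21) + G(23) → 44
F(26) + D(29) → 55
33 + 44 → 77
55 + 77 → 132
H's leaf is at depth 3, giving a 3-bit codeword.

3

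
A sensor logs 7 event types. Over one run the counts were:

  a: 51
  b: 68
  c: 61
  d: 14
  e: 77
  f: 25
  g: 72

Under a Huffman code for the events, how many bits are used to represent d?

4

Repeatedly merge the two smallest:
merge d(14) and f(25): 39
merge 39 and a(51): 90
merge c(61) and b(68): 129
merge g(72) and e(77): 149
merge 90 and 129: 219
merge 149 and 219: 368
d sits 4 levels below the root, so its codeword is 4 bits.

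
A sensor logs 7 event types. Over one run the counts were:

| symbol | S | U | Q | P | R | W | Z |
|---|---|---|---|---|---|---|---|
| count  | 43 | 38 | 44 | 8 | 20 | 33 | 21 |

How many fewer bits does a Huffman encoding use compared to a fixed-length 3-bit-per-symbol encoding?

59

Fixed-length: 3 bits × 207 symbols = 621 bits.
Huffman merges:
P(8) + R(20) → 28
Z(21) + 28 → 49
W(33) + U(38) → 71
S(43) + Q(44) → 87
49 + 71 → 120
87 + 120 → 207
Huffman total = 28 + 49 + 71 + 87 + 120 + 207 = 562 bits.
Saving = 621 − 562 = 59 bits.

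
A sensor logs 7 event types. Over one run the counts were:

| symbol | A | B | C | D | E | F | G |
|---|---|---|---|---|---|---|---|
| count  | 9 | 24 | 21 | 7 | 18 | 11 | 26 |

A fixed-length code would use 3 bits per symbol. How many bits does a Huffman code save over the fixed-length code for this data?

Fixed-length: 3 bits × 116 symbols = 348 bits.
Huffman merges:
merge D(7) and A(9): 16
merge F(11) and 16: 27
merge E(18) and C(21): 39
merge B(24) and G(26): 50
merge 27 and 39: 66
merge 50 and 66: 116
Huffman total = 16 + 27 + 39 + 50 + 66 + 116 = 314 bits.
Saving = 348 − 314 = 34 bits.

34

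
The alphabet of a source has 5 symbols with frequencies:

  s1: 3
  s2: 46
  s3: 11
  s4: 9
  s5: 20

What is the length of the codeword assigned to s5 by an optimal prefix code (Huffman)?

Build the tree from the bottom:
combine s1(3), s4(9) → 12
combine s3(11), 12 → 23
combine s5(20), 23 → 43
combine 43, s2(46) → 89
s5's leaf is at depth 2, giving a 2-bit codeword.

2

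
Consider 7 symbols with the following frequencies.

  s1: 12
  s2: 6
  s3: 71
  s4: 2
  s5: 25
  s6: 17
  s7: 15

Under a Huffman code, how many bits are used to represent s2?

5

Huffman merges, smallest pair first:
merge s4(2) and s2(6): 8
merge 8 and s1(12): 20
merge s7(15) and s6(17): 32
merge 20 and s5(25): 45
merge 32 and 45: 77
merge s3(71) and 77: 148
s2's leaf is at depth 5, giving a 5-bit codeword.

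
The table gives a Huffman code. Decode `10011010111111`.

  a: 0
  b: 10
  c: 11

bacabccc

Read left to right; each codeword is recognised as soon as it completes (prefix code):
  10→b | 0→a | 11→c | 0→a | 10→b | 11→c | 11→c | 11→c
Decoded message: bacabccc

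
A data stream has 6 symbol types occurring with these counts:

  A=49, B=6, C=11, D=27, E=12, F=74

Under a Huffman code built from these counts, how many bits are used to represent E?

4

Build the tree from the bottom:
merge B(6) and C(11): 17
merge E(12) and 17: 29
merge D(27) and 29: 56
merge A(49) and 56: 105
merge F(74) and 105: 179
The subtree containing E is merged 4 times, so code length = 4.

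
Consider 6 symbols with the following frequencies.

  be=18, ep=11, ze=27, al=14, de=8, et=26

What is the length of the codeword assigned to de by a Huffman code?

3

Build the tree from the bottom:
combine de(8), ep(11) → 19
combine al(14), be(18) → 32
combine 19, et(26) → 45
combine ze(27), 32 → 59
combine 45, 59 → 104
de sits 3 levels below the root, so its codeword is 3 bits.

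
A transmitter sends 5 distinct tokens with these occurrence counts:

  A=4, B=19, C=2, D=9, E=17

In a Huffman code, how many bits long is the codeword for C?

Repeatedly merge the two smallest:
combine C(2), A(4) → 6
combine 6, D(9) → 15
combine 15, E(17) → 32
combine B(19), 32 → 51
C's leaf is at depth 4, giving a 4-bit codeword.

4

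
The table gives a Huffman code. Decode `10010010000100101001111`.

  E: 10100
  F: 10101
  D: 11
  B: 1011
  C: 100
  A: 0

CCCAACEDD

Read left to right; each codeword is recognised as soon as it completes (prefix code):
  100→C | 100→C | 100→C | 0→A | 0→A | 100→C | 10100→E | 11→D | 11→D
Decoded message: CCCAACEDD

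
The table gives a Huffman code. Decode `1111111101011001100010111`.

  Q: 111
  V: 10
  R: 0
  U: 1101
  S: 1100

QQURSSRVQ

Read left to right; each codeword is recognised as soon as it completes (prefix code):
  111→Q | 111→Q | 1101→U | 0→R | 1100→S | 1100→S | 0→R | 10→V | 111→Q
Decoded message: QQURSSRVQ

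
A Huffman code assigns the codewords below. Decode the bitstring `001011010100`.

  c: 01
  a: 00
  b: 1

Read left to right; each codeword is recognised as soon as it completes (prefix code):
  00→a | 1→b | 01→c | 1→b | 01→c | 01→c | 00→a
Decoded message: abcbcca

abcbcca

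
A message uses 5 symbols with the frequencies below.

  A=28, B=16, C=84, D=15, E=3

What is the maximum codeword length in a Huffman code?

Merge the two lowest-weight nodes at each step:
E(3) + D(15) → 18
B(16) + 18 → 34
A(28) + 34 → 62
62 + C(84) → 146
The rarest symbols sit at the bottom; the longest codeword is 4 bits.

4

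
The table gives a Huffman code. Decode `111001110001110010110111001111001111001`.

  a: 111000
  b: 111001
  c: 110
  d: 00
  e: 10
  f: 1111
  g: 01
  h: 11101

bcdbgebbb

Read left to right; each codeword is recognised as soon as it completes (prefix code):
  111001→b | 110→c | 00→d | 111001→b | 01→g | 10→e | 111001→b | 111001→b | 111001→b
Decoded message: bcdbgebbb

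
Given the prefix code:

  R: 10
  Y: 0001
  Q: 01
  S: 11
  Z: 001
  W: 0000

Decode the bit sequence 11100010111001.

SRZQSZ

Read left to right; each codeword is recognised as soon as it completes (prefix code):
  11→S | 10→R | 001→Z | 01→Q | 11→S | 001→Z
Decoded message: SRZQSZ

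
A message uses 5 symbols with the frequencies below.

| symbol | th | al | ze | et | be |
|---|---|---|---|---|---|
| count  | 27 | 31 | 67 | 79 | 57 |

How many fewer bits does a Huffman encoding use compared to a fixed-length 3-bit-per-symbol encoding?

203

Fixed-length: 3 bits × 261 symbols = 783 bits.
Huffman merges:
merge th(27) and al(31): 58
merge be(57) and 58: 115
merge ze(67) and et(79): 146
merge 115 and 146: 261
Huffman total = 58 + 115 + 146 + 261 = 580 bits.
Saving = 783 − 580 = 203 bits.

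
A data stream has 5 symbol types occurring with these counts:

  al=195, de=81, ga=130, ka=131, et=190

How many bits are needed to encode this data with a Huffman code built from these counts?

Build the Huffman tree bottom-up:
combine de(81), ga(130) → 211
combine ka(131), et(190) → 321
combine al(195), 211 → 406
combine 321, 406 → 727
Each symbol's bit-cost is frequency × depth; summing gives 1665 bits (equivalently 211 + 321 + 406 + 727).

1665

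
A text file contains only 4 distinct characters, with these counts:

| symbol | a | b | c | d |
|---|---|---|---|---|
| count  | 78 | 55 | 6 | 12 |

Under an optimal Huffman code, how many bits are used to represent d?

Huffman merges, smallest pair first:
merge c(6) and d(12): 18
merge 18 and b(55): 73
merge 73 and a(78): 151
The subtree containing d is merged 3 times, so code length = 3.

3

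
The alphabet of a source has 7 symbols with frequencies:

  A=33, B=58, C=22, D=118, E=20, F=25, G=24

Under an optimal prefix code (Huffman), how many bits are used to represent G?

4

Build the tree from the bottom:
merge E(20) and C(22): 42
merge G(24) and F(25): 49
merge A(33) and 42: 75
merge 49 and B(58): 107
merge 75 and 107: 182
merge D(118) and 182: 300
G's leaf is at depth 4, giving a 4-bit codeword.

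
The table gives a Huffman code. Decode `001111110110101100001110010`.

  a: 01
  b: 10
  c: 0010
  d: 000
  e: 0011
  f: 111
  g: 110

Read left to right; each codeword is recognised as soon as it completes (prefix code):
  0011→e | 111→f | 10→b | 110→g | 10→b | 110→g | 000→d | 111→f | 0010→c
Decoded message: efbgbgdfc

efbgbgdfc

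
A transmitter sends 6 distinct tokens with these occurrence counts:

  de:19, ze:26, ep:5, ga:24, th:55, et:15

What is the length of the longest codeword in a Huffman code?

4

Merge the two lowest-weight nodes at each step:
combine ep(5), et(15) → 20
combine de(19), 20 → 39
combine ga(24), ze(26) → 50
combine 39, 50 → 89
combine th(55), 89 → 144
Maximum depth reached is 4.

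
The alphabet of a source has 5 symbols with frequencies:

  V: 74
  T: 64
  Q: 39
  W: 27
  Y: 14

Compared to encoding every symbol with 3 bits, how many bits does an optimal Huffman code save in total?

Fixed-length: 3 bits × 218 symbols = 654 bits.
Huffman merges:
Y(14) + W(27) → 41
Q(39) + 41 → 80
T(64) + V(74) → 138
80 + 138 → 218
Huffman total = 41 + 80 + 138 + 218 = 477 bits.
Saving = 654 − 477 = 177 bits.

177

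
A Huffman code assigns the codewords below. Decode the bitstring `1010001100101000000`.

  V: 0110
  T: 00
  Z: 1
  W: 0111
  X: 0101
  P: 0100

Read left to right; each codeword is recognised as soon as it completes (prefix code):
  1→Z | 0100→P | 0110→V | 0101→X | 00→T | 00→T | 00→T
Decoded message: ZPVXTTT

ZPVXTTT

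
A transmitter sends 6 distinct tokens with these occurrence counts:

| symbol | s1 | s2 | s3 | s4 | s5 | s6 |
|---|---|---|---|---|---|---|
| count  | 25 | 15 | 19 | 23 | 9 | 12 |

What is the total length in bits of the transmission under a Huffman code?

261

Merge the two smallest weights repeatedly:
combine s5(9), s6(12) → 21
combine s2(15), s3(19) → 34
combine 21, s4(23) → 44
combine s1(25), 34 → 59
combine 44, 59 → 103
Total encoded bits = sum of merged weights = 21 + 34 + 44 + 59 + 103 = 261.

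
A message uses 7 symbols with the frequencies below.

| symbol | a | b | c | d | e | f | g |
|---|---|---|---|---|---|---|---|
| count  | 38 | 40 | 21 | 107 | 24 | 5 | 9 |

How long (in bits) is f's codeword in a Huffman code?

5

Huffman merges, smallest pair first:
combine f(5), g(9) → 14
combine 14, c(21) → 35
combine e(24), 35 → 59
combine a(38), b(40) → 78
combine 59, 78 → 137
combine d(107), 137 → 244
f sits 5 levels below the root, so its codeword is 5 bits.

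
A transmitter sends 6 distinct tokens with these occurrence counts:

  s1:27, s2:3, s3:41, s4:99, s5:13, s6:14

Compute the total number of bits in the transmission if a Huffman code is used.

Merge the two smallest weights repeatedly:
combine s2(3), s5(13) → 16
combine s6(14), 16 → 30
combine s1(27), 30 → 57
combine s3(41), 57 → 98
combine 98, s4(99) → 197
Each symbol's bit-cost is frequency × depth; summing gives 398 bits (equivalently 16 + 30 + 57 + 98 + 197).

398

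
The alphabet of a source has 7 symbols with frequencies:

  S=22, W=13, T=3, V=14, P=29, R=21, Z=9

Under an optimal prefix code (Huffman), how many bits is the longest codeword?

Merge the two lowest-weight nodes at each step:
combine T(3), Z(9) → 12
combine 12, W(13) → 25
combine V(14), R(21) → 35
combine S(22), 25 → 47
combine P(29), 35 → 64
combine 47, 64 → 111
The first pair merged (T, Z) ends up deepest, at depth 4.

4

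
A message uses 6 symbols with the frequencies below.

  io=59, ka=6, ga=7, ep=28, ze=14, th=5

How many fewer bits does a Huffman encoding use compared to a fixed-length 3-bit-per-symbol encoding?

117

Fixed-length: 3 bits × 119 symbols = 357 bits.
Huffman merges:
combine th(5), ka(6) → 11
combine ga(7), 11 → 18
combine ze(14), 18 → 32
combine ep(28), 32 → 60
combine io(59), 60 → 119
Huffman total = 11 + 18 + 32 + 60 + 119 = 240 bits.
Saving = 357 − 240 = 117 bits.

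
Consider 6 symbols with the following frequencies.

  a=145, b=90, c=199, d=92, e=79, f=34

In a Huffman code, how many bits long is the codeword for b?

3

Repeatedly merge the two smallest:
combine f(34), e(79) → 113
combine b(90), d(92) → 182
combine 113, a(145) → 258
combine 182, c(199) → 381
combine 258, 381 → 639
The subtree containing b is merged 3 times, so code length = 3.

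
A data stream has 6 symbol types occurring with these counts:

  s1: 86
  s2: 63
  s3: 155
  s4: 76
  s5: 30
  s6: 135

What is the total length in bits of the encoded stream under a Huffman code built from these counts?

1345

Greedily combine the two least-frequent nodes:
combine s5(30), s2(63) → 93
combine s4(76), s1(86) → 162
combine 93, s6(135) → 228
combine s3(155), 162 → 317
combine 228, 317 → 545
Total encoded bits = sum of merged weights = 93 + 162 + 228 + 317 + 545 = 1345.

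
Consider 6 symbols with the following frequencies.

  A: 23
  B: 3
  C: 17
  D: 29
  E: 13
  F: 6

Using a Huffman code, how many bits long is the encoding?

Build the Huffman tree bottom-up:
merge B(3) and F(6): 9
merge 9 and E(13): 22
merge C(17) and 22: 39
merge A(23) and D(29): 52
merge 39 and 52: 91
The encoded length is the sum of every internal node's weight: 9 + 22 + 39 + 52 + 91 = 213 bits.

213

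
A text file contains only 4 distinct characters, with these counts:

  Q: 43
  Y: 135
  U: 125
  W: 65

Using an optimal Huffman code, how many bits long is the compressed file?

709

Merge the two smallest weights repeatedly:
combine Q(43), W(65) → 108
combine 108, U(125) → 233
combine Y(135), 233 → 368
The encoded length is the sum of every internal node's weight: 108 + 233 + 368 = 709 bits.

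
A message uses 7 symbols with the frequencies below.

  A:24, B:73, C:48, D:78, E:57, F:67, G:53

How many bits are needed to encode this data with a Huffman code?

1121

Merge the two smallest weights repeatedly:
combine A(24), C(48) → 72
combine G(53), E(57) → 110
combine F(67), 72 → 139
combine B(73), D(78) → 151
combine 110, 139 → 249
combine 151, 249 → 400
The encoded length is the sum of every internal node's weight: 72 + 110 + 139 + 151 + 249 + 400 = 1121 bits.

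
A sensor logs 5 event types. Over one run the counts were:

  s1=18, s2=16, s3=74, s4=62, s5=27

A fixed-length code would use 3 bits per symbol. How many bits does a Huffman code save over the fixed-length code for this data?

Fixed-length: 3 bits × 197 symbols = 591 bits.
Huffman merges:
merge s2(16) and s1(18): 34
merge s5(27) and 34: 61
merge 61 and s4(62): 123
merge s3(74) and 123: 197
Huffman total = 34 + 61 + 123 + 197 = 415 bits.
Saving = 591 − 415 = 176 bits.

176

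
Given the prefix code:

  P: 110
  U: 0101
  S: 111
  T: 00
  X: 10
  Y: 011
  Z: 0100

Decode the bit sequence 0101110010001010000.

UPZUTT

Read left to right; each codeword is recognised as soon as it completes (prefix code):
  0101→U | 110→P | 0100→Z | 0101→U | 00→T | 00→T
Decoded message: UPZUTT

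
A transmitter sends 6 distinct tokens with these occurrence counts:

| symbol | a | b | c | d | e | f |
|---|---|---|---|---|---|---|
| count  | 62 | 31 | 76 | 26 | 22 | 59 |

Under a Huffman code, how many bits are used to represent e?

Build the tree from the bottom:
merge e(22) and d(26): 48
merge b(31) and 48: 79
merge f(59) and a(62): 121
merge c(76) and 79: 155
merge 121 and 155: 276
e sits 4 levels below the root, so its codeword is 4 bits.

4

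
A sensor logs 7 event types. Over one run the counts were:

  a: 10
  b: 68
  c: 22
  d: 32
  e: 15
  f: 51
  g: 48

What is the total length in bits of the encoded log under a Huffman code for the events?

Merge the two smallest weights repeatedly:
merge a(10) and e(15): 25
merge c(22) and 25: 47
merge d(32) and 47: 79
merge g(48) and f(51): 99
merge b(68) and 79: 147
merge 99 and 147: 246
Total encoded bits = sum of merged weights = 25 + 47 + 79 + 99 + 147 + 246 = 643.

643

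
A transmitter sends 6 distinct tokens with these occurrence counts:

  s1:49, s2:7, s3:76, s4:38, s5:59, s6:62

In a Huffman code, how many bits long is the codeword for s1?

3

Build the tree from the bottom:
s2(7) + s4(38) → 45
45 + s1(49) → 94
s5(59) + s6(62) → 121
s3(76) + 94 → 170
121 + 170 → 291
The subtree containing s1 is merged 3 times, so code length = 3.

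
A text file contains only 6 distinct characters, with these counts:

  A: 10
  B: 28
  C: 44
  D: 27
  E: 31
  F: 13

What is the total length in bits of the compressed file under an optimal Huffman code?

Merge the two smallest weights repeatedly:
merge A(10) and F(13): 23
merge 23 and D(27): 50
merge B(28) and E(31): 59
merge C(44) and 50: 94
merge 59 and 94: 153
The encoded length is the sum of every internal node's weight: 23 + 50 + 59 + 94 + 153 = 379 bits.

379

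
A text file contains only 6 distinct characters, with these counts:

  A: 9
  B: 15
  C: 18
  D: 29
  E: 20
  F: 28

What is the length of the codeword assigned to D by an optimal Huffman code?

2

Repeatedly merge the two smallest:
A(9) + B(15) → 24
C(18) + E(20) → 38
24 + F(28) → 52
D(29) + 38 → 67
52 + 67 → 119
D sits 2 levels below the root, so its codeword is 2 bits.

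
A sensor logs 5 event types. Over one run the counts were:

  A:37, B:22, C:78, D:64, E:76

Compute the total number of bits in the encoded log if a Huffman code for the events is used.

Greedily combine the two least-frequent nodes:
merge B(22) and A(37): 59
merge 59 and D(64): 123
merge E(76) and C(78): 154
merge 123 and 154: 277
Total encoded bits = sum of merged weights = 59 + 123 + 154 + 277 = 613.

613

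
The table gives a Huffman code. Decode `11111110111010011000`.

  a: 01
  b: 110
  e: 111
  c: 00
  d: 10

Read left to right; each codeword is recognised as soon as it completes (prefix code):
  111→e | 111→e | 10→d | 111→e | 01→a | 00→c | 110→b | 00→c
Decoded message: eedeacbc

eedeacbc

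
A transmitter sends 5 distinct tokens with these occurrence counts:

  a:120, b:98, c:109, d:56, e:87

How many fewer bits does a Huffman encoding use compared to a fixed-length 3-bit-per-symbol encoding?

327

Fixed-length: 3 bits × 470 symbols = 1410 bits.
Huffman merges:
merge d(56) and e(87): 143
merge b(98) and c(109): 207
merge a(120) and 143: 263
merge 207 and 263: 470
Huffman total = 143 + 207 + 263 + 470 = 1083 bits.
Saving = 1410 − 1083 = 327 bits.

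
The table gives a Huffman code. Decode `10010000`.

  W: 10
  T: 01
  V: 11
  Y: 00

WTYY

Read left to right; each codeword is recognised as soon as it completes (prefix code):
  10→W | 01→T | 00→Y | 00→Y
Decoded message: WTYY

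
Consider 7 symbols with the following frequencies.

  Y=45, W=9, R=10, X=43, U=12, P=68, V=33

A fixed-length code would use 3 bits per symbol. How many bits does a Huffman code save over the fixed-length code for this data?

Fixed-length: 3 bits × 220 symbols = 660 bits.
Huffman merges:
merge W(9) and R(10): 19
merge U(12) and 19: 31
merge 31 and V(33): 64
merge X(43) and Y(45): 88
merge 64 and P(68): 132
merge 88 and 132: 220
Huffman total = 19 + 31 + 64 + 88 + 132 + 220 = 554 bits.
Saving = 660 − 554 = 106 bits.

106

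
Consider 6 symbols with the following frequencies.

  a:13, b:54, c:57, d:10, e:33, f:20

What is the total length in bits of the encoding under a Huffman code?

Build the Huffman tree bottom-up:
merge d(10) and a(13): 23
merge f(20) and 23: 43
merge e(33) and 43: 76
merge b(54) and c(57): 111
merge 76 and 111: 187
Total encoded bits = sum of merged weights = 23 + 43 + 76 + 111 + 187 = 440.

440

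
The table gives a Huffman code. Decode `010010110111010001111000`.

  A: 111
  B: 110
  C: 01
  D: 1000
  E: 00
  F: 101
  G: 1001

Read left to right; each codeword is recognised as soon as it completes (prefix code):
  01→C | 00→E | 101→F | 101→F | 110→B | 1000→D | 111→A | 1000→D
Decoded message: CEFFBDAD

CEFFBDAD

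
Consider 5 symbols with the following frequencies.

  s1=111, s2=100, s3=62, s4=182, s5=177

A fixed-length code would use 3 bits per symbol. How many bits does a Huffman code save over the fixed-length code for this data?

Fixed-length: 3 bits × 632 symbols = 1896 bits.
Huffman merges:
combine s3(62), s2(100) → 162
combine s1(111), 162 → 273
combine s5(177), s4(182) → 359
combine 273, 359 → 632
Huffman total = 162 + 273 + 359 + 632 = 1426 bits.
Saving = 1896 − 1426 = 470 bits.

470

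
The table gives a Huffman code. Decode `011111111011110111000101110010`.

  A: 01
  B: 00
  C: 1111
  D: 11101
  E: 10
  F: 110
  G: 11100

ACDDFBEGE

Read left to right; each codeword is recognised as soon as it completes (prefix code):
  01→A | 1111→C | 11101→D | 11101→D | 110→F | 00→B | 10→E | 11100→G | 10→E
Decoded message: ACDDFBEGE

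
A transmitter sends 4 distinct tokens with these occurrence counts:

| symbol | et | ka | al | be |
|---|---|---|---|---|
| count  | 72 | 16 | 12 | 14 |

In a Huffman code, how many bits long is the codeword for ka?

2

Huffman merges, smallest pair first:
merge al(12) and be(14): 26
merge ka(16) and 26: 42
merge 42 and et(72): 114
ka's leaf is at depth 2, giving a 2-bit codeword.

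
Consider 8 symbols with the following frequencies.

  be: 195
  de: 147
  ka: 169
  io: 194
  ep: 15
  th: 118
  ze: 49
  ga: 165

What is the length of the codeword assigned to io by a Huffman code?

2

Build the tree from the bottom:
merge ep(15) and ze(49): 64
merge 64 and th(118): 182
merge de(147) and ga(165): 312
merge ka(169) and 182: 351
merge io(194) and be(195): 389
merge 312 and 351: 663
merge 389 and 663: 1052
io's leaf is at depth 2, giving a 2-bit codeword.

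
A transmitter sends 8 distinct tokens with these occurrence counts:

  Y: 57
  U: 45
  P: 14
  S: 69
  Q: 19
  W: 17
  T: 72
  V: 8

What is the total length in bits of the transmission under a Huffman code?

Merge the two smallest weights repeatedly:
V(8) + P(14) → 22
W(17) + Q(19) → 36
22 + 36 → 58
U(45) + Y(57) → 102
58 + S(69) → 127
T(72) + 102 → 174
127 + 174 → 301
Total encoded bits = sum of merged weights = 22 + 36 + 58 + 102 + 127 + 174 + 301 = 820.

820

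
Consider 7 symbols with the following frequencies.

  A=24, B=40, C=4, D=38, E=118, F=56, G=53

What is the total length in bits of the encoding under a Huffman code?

853

Merge the two smallest weights repeatedly:
C(4) + A(24) → 28
28 + D(38) → 66
B(40) + G(53) → 93
F(56) + 66 → 122
93 + E(118) → 211
122 + 211 → 333
The encoded length is the sum of every internal node's weight: 28 + 66 + 93 + 122 + 211 + 333 = 853 bits.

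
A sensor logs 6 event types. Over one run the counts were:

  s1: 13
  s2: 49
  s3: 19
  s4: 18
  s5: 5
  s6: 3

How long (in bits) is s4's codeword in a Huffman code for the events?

Repeatedly merge the two smallest:
s6(3) + s5(5) → 8
8 + s1(13) → 21
s4(18) + s3(19) → 37
21 + 37 → 58
s2(49) + 58 → 107
s4 sits 3 levels below the root, so its codeword is 3 bits.

3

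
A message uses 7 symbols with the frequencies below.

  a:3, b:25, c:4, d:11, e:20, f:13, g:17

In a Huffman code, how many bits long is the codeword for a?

Build the tree from the bottom:
combine a(3), c(4) → 7
combine 7, d(11) → 18
combine f(13), g(17) → 30
combine 18, e(20) → 38
combine b(25), 30 → 55
combine 38, 55 → 93
a sits 4 levels below the root, so its codeword is 4 bits.

4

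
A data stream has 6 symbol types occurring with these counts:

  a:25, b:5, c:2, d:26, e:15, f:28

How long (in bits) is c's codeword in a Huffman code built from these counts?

Repeatedly merge the two smallest:
merge c(2) and b(5): 7
merge 7 and e(15): 22
merge 22 and a(25): 47
merge d(26) and f(28): 54
merge 47 and 54: 101
c sits 4 levels below the root, so its codeword is 4 bits.

4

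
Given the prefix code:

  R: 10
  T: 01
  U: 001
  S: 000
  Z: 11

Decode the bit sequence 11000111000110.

ZSZRUR

Read left to right; each codeword is recognised as soon as it completes (prefix code):
  11→Z | 000→S | 11→Z | 10→R | 001→U | 10→R
Decoded message: ZSZRUR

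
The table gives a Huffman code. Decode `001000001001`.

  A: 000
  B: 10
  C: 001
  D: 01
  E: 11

Read left to right; each codeword is recognised as soon as it completes (prefix code):
  001→C | 000→A | 001→C | 001→C
Decoded message: CACC

CACC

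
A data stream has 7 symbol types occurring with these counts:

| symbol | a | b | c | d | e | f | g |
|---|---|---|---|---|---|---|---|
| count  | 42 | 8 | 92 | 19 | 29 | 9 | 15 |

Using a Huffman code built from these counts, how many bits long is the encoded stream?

507

Build the Huffman tree bottom-up:
merge b(8) and f(9): 17
merge g(15) and 17: 32
merge d(19) and e(29): 48
merge 32 and a(42): 74
merge 48 and 74: 122
merge c(92) and 122: 214
Total encoded bits = sum of merged weights = 17 + 32 + 48 + 74 + 122 + 214 = 507.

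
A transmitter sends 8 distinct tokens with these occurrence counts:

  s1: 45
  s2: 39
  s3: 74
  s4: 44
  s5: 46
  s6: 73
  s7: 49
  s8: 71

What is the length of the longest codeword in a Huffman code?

Merge the two lowest-weight nodes at each step:
merge s2(39) and s4(44): 83
merge s1(45) and s5(46): 91
merge s7(49) and s8(71): 120
merge s6(73) and s3(74): 147
merge 83 and 91: 174
merge 120 and 147: 267
merge 174 and 267: 441
Maximum depth reached is 3.

3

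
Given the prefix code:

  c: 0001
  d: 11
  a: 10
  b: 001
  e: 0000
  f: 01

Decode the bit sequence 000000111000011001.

ebdedb

Read left to right; each codeword is recognised as soon as it completes (prefix code):
  0000→e | 001→b | 11→d | 0000→e | 11→d | 001→b
Decoded message: ebdedb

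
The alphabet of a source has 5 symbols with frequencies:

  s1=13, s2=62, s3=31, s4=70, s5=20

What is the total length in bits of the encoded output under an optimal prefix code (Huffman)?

419

Build the Huffman tree bottom-up:
s1(13) + s5(20) → 33
s3(31) + 33 → 64
s2(62) + 64 → 126
s4(70) + 126 → 196
The encoded length is the sum of every internal node's weight: 33 + 64 + 126 + 196 = 419 bits.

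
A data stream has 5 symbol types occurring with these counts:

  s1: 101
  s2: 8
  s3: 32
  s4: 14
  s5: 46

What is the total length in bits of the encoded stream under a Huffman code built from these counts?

Build the Huffman tree bottom-up:
merge s2(8) and s4(14): 22
merge 22 and s3(32): 54
merge s5(46) and 54: 100
merge 100 and s1(101): 201
Each symbol's bit-cost is frequency × depth; summing gives 377 bits (equivalently 22 + 54 + 100 + 201).

377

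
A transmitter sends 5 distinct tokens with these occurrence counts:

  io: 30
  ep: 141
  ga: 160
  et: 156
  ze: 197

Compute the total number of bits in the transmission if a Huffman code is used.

1539

Greedily combine the two least-frequent nodes:
combine io(30), ep(141) → 171
combine et(156), ga(160) → 316
combine 171, ze(197) → 368
combine 316, 368 → 684
Each symbol's bit-cost is frequency × depth; summing gives 1539 bits (equivalently 171 + 316 + 368 + 684).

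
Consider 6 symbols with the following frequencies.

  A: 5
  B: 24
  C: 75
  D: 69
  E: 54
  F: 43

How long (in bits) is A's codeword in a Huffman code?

Repeatedly merge the two smallest:
merge A(5) and B(24): 29
merge 29 and F(43): 72
merge E(54) and D(69): 123
merge 72 and C(75): 147
merge 123 and 147: 270
A sits 4 levels below the root, so its codeword is 4 bits.

4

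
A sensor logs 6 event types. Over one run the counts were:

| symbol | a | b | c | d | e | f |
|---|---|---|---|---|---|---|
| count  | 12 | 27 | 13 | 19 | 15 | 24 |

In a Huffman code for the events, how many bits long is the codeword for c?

3

Huffman merges, smallest pair first:
combine a(12), c(13) → 25
combine e(15), d(19) → 34
combine f(24), 25 → 49
combine b(27), 34 → 61
combine 49, 61 → 110
The subtree containing c is merged 3 times, so code length = 3.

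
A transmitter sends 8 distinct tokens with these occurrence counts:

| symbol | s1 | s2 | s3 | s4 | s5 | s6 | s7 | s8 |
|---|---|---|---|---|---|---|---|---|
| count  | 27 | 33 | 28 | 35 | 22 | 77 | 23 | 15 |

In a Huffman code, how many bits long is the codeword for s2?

Repeatedly merge the two smallest:
s8(15) + s5(22) → 37
s7(23) + s1(27) → 50
s3(28) + s2(33) → 61
s4(35) + 37 → 72
50 + 61 → 111
72 + s6(77) → 149
111 + 149 → 260
s2 sits 3 levels below the root, so its codeword is 3 bits.

3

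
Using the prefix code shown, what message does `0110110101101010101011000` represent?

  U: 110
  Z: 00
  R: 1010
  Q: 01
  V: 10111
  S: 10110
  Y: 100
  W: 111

QSSRRUZ

Read left to right; each codeword is recognised as soon as it completes (prefix code):
  01→Q | 10110→S | 10110→S | 1010→R | 1010→R | 110→U | 00→Z
Decoded message: QSSRRUZ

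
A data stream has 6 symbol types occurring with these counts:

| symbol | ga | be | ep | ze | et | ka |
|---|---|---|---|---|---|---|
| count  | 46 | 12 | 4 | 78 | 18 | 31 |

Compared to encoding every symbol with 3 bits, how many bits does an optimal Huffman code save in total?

152

Fixed-length: 3 bits × 189 symbols = 567 bits.
Huffman merges:
ep(4) + be(12) → 16
16 + et(18) → 34
ka(31) + 34 → 65
ga(46) + 65 → 111
ze(78) + 111 → 189
Huffman total = 16 + 34 + 65 + 111 + 189 = 415 bits.
Saving = 567 − 415 = 152 bits.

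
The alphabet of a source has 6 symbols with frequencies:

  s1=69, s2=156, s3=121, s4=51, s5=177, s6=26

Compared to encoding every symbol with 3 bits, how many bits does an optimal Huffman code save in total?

377

Fixed-length: 3 bits × 600 symbols = 1800 bits.
Huffman merges:
combine s6(26), s4(51) → 77
combine s1(69), 77 → 146
combine s3(121), 146 → 267
combine s2(156), s5(177) → 333
combine 267, 333 → 600
Huffman total = 77 + 146 + 267 + 333 + 600 = 1423 bits.
Saving = 1800 − 1423 = 377 bits.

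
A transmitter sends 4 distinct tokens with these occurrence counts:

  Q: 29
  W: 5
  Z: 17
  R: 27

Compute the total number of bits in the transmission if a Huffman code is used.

Merge the two smallest weights repeatedly:
merge W(5) and Z(17): 22
merge 22 and R(27): 49
merge Q(29) and 49: 78
Total encoded bits = sum of merged weights = 22 + 49 + 78 = 149.

149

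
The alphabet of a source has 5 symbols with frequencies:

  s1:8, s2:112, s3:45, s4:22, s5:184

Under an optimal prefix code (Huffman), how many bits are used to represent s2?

2

Build the tree from the bottom:
merge s1(8) and s4(22): 30
merge 30 and s3(45): 75
merge 75 and s2(112): 187
merge s5(184) and 187: 371
The subtree containing s2 is merged 2 times, so code length = 2.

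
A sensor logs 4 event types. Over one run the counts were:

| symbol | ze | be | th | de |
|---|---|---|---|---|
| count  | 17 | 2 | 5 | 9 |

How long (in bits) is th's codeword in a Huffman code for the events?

Build the tree from the bottom:
be(2) + th(5) → 7
7 + de(9) → 16
16 + ze(17) → 33
th sits 3 levels below the root, so its codeword is 3 bits.

3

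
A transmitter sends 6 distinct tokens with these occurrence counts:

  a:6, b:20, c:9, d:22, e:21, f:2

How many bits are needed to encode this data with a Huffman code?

Merge the two smallest weights repeatedly:
combine f(2), a(6) → 8
combine 8, c(9) → 17
combine 17, b(20) → 37
combine e(21), d(22) → 43
combine 37, 43 → 80
Total encoded bits = sum of merged weights = 8 + 17 + 37 + 43 + 80 = 185.

185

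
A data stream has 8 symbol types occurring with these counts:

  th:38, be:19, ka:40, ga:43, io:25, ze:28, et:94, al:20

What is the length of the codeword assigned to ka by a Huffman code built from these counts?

3

Build the tree from the bottom:
combine be(19), al(20) → 39
combine io(25), ze(28) → 53
combine th(38), 39 → 77
combine ka(40), ga(43) → 83
combine 53, 77 → 130
combine 83, et(94) → 177
combine 130, 177 → 307
ka sits 3 levels below the root, so its codeword is 3 bits.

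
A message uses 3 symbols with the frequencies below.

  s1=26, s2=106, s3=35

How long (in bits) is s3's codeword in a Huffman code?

Build the tree from the bottom:
merge s1(26) and s3(35): 61
merge 61 and s2(106): 167
The subtree containing s3 is merged 2 times, so code length = 2.

2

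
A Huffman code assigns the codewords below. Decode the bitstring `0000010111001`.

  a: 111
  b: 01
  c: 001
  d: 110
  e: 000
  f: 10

Read left to right; each codeword is recognised as soon as it completes (prefix code):
  000→e | 001→c | 01→b | 110→d | 01→b
Decoded message: ecbdb

ecbdb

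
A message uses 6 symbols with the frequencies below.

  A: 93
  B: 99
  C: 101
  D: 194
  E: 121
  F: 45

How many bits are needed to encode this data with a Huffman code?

Build the Huffman tree bottom-up:
F(45) + A(93) → 138
B(99) + C(101) → 200
E(121) + 138 → 259
D(194) + 200 → 394
259 + 394 → 653
Total encoded bits = sum of merged weights = 138 + 200 + 259 + 394 + 653 = 1644.

1644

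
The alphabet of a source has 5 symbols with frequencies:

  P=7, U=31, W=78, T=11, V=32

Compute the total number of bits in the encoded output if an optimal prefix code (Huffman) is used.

307

Greedily combine the two least-frequent nodes:
P(7) + T(11) → 18
18 + U(31) → 49
V(32) + 49 → 81
W(78) + 81 → 159
The encoded length is the sum of every internal node's weight: 18 + 49 + 81 + 159 = 307 bits.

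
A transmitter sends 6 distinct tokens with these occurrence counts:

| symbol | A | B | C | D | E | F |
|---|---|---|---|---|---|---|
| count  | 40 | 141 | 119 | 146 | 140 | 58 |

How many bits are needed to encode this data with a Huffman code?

Merge the two smallest weights repeatedly:
merge A(40) and F(58): 98
merge 98 and C(119): 217
merge E(140) and B(141): 281
merge D(146) and 217: 363
merge 281 and 363: 644
Total encoded bits = sum of merged weights = 98 + 217 + 281 + 363 + 644 = 1603.

1603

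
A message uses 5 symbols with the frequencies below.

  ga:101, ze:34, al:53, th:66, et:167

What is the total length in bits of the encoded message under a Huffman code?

Greedily combine the two least-frequent nodes:
ze(34) + al(53) → 87
th(66) + 87 → 153
ga(101) + 153 → 254
et(167) + 254 → 421
The encoded length is the sum of every internal node's weight: 87 + 153 + 254 + 421 = 915 bits.

915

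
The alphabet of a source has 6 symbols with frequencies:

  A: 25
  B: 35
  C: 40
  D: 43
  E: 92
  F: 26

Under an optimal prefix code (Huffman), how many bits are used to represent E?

2

Build the tree from the bottom:
A(25) + F(26) → 51
B(35) + C(40) → 75
D(43) + 51 → 94
75 + E(92) → 167
94 + 167 → 261
The subtree containing E is merged 2 times, so code length = 2.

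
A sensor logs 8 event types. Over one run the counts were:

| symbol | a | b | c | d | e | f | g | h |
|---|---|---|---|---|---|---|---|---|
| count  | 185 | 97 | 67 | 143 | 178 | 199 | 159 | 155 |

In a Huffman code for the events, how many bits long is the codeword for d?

3

Repeatedly merge the two smallest:
merge c(67) and b(97): 164
merge d(143) and h(155): 298
merge g(159) and 164: 323
merge e(178) and a(185): 363
merge f(199) and 298: 497
merge 323 and 363: 686
merge 497 and 686: 1183
d sits 3 levels below the root, so its codeword is 3 bits.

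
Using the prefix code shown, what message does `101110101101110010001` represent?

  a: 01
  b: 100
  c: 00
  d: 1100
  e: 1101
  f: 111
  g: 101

geagdba

Read left to right; each codeword is recognised as soon as it completes (prefix code):
  101→g | 1101→e | 01→a | 101→g | 1100→d | 100→b | 01→a
Decoded message: geagdba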